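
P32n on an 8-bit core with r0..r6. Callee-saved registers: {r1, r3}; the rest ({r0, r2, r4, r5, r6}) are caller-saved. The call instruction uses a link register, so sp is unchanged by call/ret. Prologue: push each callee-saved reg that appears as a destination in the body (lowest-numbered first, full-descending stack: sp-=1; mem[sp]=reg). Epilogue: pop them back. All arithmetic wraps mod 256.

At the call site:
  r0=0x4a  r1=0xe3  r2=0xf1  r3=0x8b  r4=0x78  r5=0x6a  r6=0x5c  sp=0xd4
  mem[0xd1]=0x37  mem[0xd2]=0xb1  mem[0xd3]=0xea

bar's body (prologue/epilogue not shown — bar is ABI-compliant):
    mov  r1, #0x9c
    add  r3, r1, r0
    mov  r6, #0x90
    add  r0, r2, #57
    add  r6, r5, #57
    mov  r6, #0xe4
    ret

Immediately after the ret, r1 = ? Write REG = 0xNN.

REG = 0xe3

prologue: push r1 → mem[0xd3]=0xe3, sp=0xd3
prologue: push r3 → mem[0xd2]=0x8b, sp=0xd2
body[0] mov  r1, #0x9c → r1=0x9c
body[1] add  r3, r1, r0 → r3=0xe6
body[2] mov  r6, #0x90 → r6=0x90
body[3] add  r0, r2, #57 → r0=0x2a
body[4] add  r6, r5, #57 → r6=0xa3
body[5] mov  r6, #0xe4 → r6=0xe4
epilogue: pop r3=0x8b, sp=0xd3
epilogue: pop r1=0xe3, sp=0xd4
r1 is callee-saved → restored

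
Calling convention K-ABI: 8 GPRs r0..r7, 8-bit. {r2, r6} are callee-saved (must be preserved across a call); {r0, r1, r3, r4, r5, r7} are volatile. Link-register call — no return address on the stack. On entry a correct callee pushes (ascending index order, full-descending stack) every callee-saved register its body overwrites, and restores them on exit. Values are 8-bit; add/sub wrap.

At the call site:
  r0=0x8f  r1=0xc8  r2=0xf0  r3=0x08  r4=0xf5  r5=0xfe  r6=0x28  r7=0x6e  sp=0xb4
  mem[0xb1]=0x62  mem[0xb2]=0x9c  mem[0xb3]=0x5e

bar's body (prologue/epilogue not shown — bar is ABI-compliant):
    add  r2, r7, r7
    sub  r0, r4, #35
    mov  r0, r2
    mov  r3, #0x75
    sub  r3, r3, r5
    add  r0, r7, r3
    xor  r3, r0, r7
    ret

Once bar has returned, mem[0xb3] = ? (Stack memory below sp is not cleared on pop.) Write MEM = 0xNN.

MEM = 0xf0

prologue: push r2 → mem[0xb3]=0xf0, sp=0xb3
body[0] add  r2, r7, r7 → r2=0xdc
body[1] sub  r0, r4, #35 → r0=0xd2
body[2] mov  r0, r2 → r0=0xdc
body[3] mov  r3, #0x75 → r3=0x75
body[4] sub  r3, r3, r5 → r3=0x77
body[5] add  r0, r7, r3 → r0=0xe5
body[6] xor  r3, r0, r7 → r3=0x8b
epilogue: pop r2=0xf0, sp=0xb4
prologue pushed ['r2'] at ['0xb3']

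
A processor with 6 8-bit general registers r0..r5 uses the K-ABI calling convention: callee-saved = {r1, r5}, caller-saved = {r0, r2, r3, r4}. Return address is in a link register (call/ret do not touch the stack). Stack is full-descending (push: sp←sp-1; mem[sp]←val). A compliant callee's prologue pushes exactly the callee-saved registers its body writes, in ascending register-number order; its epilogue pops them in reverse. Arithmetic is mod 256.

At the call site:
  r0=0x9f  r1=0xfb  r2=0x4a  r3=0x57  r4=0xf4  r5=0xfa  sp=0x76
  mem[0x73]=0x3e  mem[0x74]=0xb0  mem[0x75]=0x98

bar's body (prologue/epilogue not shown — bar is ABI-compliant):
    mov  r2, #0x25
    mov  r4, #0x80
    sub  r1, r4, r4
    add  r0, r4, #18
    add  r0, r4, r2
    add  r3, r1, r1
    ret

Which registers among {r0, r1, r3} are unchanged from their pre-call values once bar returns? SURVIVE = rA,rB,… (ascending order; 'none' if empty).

SURVIVE = r1

prologue: push r1 -> mem[0x75]=0xfb, sp=0x75
body[0] mov  r2, #0x25 -> r2=0x25
body[1] mov  r4, #0x80 -> r4=0x80
body[2] sub  r1, r4, r4 -> r1=0x00
body[3] add  r0, r4, #18 -> r0=0x92
body[4] add  r0, r4, r2 -> r0=0xa5
body[5] add  r3, r1, r1 -> r3=0x00
epilogue: pop r1=0xfb, sp=0x76
r0: caller-saved, written=True
r1: callee-saved, written=True
r3: caller-saved, written=True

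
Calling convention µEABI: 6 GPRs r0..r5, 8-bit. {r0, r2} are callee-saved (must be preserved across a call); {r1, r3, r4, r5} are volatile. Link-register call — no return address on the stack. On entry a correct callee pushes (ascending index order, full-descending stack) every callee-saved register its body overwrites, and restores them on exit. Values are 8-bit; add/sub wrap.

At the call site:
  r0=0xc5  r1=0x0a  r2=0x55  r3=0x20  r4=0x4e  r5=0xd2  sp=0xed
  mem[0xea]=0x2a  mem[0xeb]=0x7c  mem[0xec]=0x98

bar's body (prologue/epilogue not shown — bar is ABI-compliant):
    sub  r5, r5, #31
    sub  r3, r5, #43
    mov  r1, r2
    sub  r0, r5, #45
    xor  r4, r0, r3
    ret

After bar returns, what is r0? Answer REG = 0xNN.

REG = 0xc5

prologue: push r0 → mem[0xec]=0xc5, sp=0xec
body[0] sub  r5, r5, #31 → r5=0xb3
body[1] sub  r3, r5, #43 → r3=0x88
body[2] mov  r1, r2 → r1=0x55
body[3] sub  r0, r5, #45 → r0=0x86
body[4] xor  r4, r0, r3 → r4=0x0e
epilogue: pop r0=0xc5, sp=0xed
r0 is callee-saved → restored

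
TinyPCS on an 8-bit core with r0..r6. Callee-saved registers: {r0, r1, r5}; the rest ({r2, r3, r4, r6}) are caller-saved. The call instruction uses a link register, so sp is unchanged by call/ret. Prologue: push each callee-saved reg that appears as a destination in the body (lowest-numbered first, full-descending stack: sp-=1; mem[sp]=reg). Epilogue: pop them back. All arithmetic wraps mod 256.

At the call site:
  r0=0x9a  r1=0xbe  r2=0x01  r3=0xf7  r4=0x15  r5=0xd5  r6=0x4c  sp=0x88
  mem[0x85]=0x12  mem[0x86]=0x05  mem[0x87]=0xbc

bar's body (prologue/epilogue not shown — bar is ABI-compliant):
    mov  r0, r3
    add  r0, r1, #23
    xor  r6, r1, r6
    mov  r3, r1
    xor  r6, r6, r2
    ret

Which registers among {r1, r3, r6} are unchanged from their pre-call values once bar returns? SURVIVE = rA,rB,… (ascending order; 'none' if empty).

prologue: push r0 -> mem[0x87]=0x9a, sp=0x87
body[0] mov  r0, r3 -> r0=0xf7
body[1] add  r0, r1, #23 -> r0=0xd5
body[2] xor  r6, r1, r6 -> r6=0xf2
body[3] mov  r3, r1 -> r3=0xbe
body[4] xor  r6, r6, r2 -> r6=0xf3
epilogue: pop r0=0x9a, sp=0x88
r1: callee-saved, written=False
r3: caller-saved, written=True
r6: caller-saved, written=True

SURVIVE = r1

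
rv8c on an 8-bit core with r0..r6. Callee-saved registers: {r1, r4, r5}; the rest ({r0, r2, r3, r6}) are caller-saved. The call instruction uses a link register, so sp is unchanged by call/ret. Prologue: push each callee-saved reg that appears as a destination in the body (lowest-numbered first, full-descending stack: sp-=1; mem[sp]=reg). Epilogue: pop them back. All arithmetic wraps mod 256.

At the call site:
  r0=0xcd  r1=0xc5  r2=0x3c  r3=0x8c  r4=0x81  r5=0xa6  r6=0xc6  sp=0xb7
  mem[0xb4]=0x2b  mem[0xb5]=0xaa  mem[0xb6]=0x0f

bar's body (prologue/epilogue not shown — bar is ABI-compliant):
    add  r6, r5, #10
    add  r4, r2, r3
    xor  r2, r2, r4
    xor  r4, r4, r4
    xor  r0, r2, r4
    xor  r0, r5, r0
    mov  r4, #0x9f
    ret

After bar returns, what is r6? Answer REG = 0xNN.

prologue: push r4 -> mem[0xb6]=0x81, sp=0xb6
body[0] add  r6, r5, #10 -> r6=0xb0
body[1] add  r4, r2, r3 -> r4=0xc8
body[2] xor  r2, r2, r4 -> r2=0xf4
body[3] xor  r4, r4, r4 -> r4=0x00
body[4] xor  r0, r2, r4 -> r0=0xf4
body[5] xor  r0, r5, r0 -> r0=0x52
body[6] mov  r4, #0x9f -> r4=0x9f
epilogue: pop r4=0x81, sp=0xb7
r6 is caller-saved -> body value

REG = 0xb0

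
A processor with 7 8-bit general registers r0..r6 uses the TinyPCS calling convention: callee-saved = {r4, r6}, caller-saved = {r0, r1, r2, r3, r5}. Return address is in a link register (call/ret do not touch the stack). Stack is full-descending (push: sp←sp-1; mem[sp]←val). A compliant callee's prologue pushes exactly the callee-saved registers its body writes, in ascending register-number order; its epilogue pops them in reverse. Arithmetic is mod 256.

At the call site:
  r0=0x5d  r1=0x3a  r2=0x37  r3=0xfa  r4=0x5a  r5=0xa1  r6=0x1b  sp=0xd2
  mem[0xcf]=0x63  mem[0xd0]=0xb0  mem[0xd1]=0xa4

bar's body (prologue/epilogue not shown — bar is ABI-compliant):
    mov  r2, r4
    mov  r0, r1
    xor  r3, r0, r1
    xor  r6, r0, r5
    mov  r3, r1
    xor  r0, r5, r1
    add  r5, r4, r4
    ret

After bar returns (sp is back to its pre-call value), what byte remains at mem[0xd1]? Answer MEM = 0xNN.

prologue: push r6 → mem[0xd1]=0x1b, sp=0xd1
body[0] mov  r2, r4 → r2=0x5a
body[1] mov  r0, r1 → r0=0x3a
body[2] xor  r3, r0, r1 → r3=0x00
body[3] xor  r6, r0, r5 → r6=0x9b
body[4] mov  r3, r1 → r3=0x3a
body[5] xor  r0, r5, r1 → r0=0x9b
body[6] add  r5, r4, r4 → r5=0xb4
epilogue: pop r6=0x1b, sp=0xd2
prologue pushed ['r6'] at ['0xd1']

MEM = 0x1b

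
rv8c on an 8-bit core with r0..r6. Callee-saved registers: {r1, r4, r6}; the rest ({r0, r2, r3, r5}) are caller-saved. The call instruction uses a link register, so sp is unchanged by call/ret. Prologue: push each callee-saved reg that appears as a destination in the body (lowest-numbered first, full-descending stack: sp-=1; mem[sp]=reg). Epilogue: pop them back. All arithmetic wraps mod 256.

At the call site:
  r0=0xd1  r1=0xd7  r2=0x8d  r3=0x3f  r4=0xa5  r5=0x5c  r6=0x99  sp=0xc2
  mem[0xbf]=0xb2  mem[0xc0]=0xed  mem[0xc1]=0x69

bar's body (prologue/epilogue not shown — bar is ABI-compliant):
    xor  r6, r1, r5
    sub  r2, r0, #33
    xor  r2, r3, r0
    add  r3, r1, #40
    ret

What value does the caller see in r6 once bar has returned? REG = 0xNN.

REG = 0x99

prologue: push r6 -> mem[0xc1]=0x99, sp=0xc1
body[0] xor  r6, r1, r5 -> r6=0x8b
body[1] sub  r2, r0, #33 -> r2=0xb0
body[2] xor  r2, r3, r0 -> r2=0xee
body[3] add  r3, r1, #40 -> r3=0xff
epilogue: pop r6=0x99, sp=0xc2
r6 is callee-saved -> restored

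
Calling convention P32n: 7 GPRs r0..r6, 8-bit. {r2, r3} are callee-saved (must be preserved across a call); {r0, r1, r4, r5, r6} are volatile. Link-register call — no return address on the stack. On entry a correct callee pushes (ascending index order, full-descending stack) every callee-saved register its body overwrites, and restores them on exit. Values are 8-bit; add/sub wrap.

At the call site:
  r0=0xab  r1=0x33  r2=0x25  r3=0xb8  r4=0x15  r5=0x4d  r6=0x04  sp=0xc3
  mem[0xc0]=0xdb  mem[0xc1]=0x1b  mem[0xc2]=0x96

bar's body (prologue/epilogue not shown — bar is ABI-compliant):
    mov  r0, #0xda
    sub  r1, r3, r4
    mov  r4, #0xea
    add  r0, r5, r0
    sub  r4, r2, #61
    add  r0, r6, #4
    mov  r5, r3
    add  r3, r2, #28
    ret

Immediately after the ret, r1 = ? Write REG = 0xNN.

REG = 0xa3

prologue: push r3 → mem[0xc2]=0xb8, sp=0xc2
body[0] mov  r0, #0xda → r0=0xda
body[1] sub  r1, r3, r4 → r1=0xa3
body[2] mov  r4, #0xea → r4=0xea
body[3] add  r0, r5, r0 → r0=0x27
body[4] sub  r4, r2, #61 → r4=0xe8
body[5] add  r0, r6, #4 → r0=0x08
body[6] mov  r5, r3 → r5=0xb8
body[7] add  r3, r2, #28 → r3=0x41
epilogue: pop r3=0xb8, sp=0xc3
r1 is caller-saved → body value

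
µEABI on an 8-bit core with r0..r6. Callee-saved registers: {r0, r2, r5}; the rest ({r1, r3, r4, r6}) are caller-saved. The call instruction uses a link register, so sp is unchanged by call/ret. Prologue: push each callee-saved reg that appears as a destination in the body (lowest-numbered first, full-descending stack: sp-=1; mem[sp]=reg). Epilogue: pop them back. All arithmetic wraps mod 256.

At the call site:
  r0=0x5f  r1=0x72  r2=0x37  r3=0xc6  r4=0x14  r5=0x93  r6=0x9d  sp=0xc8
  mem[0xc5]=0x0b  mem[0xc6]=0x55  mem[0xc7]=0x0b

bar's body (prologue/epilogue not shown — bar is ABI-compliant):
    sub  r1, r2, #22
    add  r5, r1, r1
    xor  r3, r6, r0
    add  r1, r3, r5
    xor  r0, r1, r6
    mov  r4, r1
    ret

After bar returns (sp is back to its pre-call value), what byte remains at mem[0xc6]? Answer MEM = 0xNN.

prologue: push r0 → mem[0xc7]=0x5f, sp=0xc7
prologue: push r5 → mem[0xc6]=0x93, sp=0xc6
body[0] sub  r1, r2, #22 → r1=0x21
body[1] add  r5, r1, r1 → r5=0x42
body[2] xor  r3, r6, r0 → r3=0xc2
body[3] add  r1, r3, r5 → r1=0x04
body[4] xor  r0, r1, r6 → r0=0x99
body[5] mov  r4, r1 → r4=0x04
epilogue: pop r5=0x93, sp=0xc7
epilogue: pop r0=0x5f, sp=0xc8
prologue pushed ['r0', 'r5'] at ['0xc7', '0xc6']

MEM = 0x93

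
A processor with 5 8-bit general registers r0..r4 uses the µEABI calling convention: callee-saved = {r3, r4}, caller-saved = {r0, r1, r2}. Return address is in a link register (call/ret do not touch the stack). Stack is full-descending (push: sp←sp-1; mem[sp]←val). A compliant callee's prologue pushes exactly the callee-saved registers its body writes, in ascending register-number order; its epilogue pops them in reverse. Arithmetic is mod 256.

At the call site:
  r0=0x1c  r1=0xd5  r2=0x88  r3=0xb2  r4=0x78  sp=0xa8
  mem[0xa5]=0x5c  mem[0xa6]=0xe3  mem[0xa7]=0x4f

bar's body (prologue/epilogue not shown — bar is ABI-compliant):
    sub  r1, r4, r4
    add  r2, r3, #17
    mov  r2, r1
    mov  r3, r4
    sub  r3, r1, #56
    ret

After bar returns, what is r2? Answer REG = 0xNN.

prologue: push r3 -> mem[0xa7]=0xb2, sp=0xa7
body[0] sub  r1, r4, r4 -> r1=0x00
body[1] add  r2, r3, #17 -> r2=0xc3
body[2] mov  r2, r1 -> r2=0x00
body[3] mov  r3, r4 -> r3=0x78
body[4] sub  r3, r1, #56 -> r3=0xc8
epilogue: pop r3=0xb2, sp=0xa8
r2 is caller-saved -> body value

REG = 0x00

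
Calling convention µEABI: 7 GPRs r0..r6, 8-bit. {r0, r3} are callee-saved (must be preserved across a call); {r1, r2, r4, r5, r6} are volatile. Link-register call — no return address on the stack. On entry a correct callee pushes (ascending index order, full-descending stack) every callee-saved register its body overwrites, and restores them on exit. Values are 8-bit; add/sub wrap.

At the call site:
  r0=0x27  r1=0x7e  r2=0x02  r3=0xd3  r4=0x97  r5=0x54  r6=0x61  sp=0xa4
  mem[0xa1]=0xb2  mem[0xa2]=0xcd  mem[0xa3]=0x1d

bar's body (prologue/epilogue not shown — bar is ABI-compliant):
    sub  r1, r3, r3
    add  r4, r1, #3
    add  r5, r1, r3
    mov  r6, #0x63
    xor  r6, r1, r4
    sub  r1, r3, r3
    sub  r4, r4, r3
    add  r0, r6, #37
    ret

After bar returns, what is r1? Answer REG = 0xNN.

prologue: push r0 -> mem[0xa3]=0x27, sp=0xa3
body[0] sub  r1, r3, r3 -> r1=0x00
body[1] add  r4, r1, #3 -> r4=0x03
body[2] add  r5, r1, r3 -> r5=0xd3
body[3] mov  r6, #0x63 -> r6=0x63
body[4] xor  r6, r1, r4 -> r6=0x03
body[5] sub  r1, r3, r3 -> r1=0x00
body[6] sub  r4, r4, r3 -> r4=0x30
body[7] add  r0, r6, #37 -> r0=0x28
epilogue: pop r0=0x27, sp=0xa4
r1 is caller-saved -> body value

REG = 0x00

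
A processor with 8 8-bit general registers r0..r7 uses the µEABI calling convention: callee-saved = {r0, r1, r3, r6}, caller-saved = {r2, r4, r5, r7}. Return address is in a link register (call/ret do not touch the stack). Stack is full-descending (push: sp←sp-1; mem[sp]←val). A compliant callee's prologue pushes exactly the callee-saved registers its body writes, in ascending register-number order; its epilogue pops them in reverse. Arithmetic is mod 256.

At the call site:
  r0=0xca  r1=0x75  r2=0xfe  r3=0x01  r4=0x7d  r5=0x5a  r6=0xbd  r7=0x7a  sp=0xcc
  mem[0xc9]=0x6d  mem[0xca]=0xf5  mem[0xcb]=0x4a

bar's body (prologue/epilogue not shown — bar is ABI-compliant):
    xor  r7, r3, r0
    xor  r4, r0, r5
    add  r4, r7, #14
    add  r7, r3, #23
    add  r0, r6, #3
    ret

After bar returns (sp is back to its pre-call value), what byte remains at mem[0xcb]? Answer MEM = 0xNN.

prologue: push r0 → mem[0xcb]=0xca, sp=0xcb
body[0] xor  r7, r3, r0 → r7=0xcb
body[1] xor  r4, r0, r5 → r4=0x90
body[2] add  r4, r7, #14 → r4=0xd9
body[3] add  r7, r3, #23 → r7=0x18
body[4] add  r0, r6, #3 → r0=0xc0
epilogue: pop r0=0xca, sp=0xcc
prologue pushed ['r0'] at ['0xcb']

MEM = 0xca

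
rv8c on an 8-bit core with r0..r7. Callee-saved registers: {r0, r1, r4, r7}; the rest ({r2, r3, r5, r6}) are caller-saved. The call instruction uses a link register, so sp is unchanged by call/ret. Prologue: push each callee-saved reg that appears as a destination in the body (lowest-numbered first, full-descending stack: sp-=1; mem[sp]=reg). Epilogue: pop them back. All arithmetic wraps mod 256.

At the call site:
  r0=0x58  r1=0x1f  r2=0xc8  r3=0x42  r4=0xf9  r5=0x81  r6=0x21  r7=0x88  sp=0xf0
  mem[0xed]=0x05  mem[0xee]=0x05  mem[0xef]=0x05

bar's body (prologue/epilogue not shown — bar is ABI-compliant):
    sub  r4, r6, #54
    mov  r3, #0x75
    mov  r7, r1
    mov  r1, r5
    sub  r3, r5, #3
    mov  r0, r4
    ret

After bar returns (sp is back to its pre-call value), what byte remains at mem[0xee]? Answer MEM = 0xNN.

prologue: push r0 → mem[0xef]=0x58, sp=0xef
prologue: push r1 → mem[0xee]=0x1f, sp=0xee
prologue: push r4 → mem[0xed]=0xf9, sp=0xed
prologue: push r7 → mem[0xec]=0x88, sp=0xec
body[0] sub  r4, r6, #54 → r4=0xeb
body[1] mov  r3, #0x75 → r3=0x75
body[2] mov  r7, r1 → r7=0x1f
body[3] mov  r1, r5 → r1=0x81
body[4] sub  r3, r5, #3 → r3=0x7e
body[5] mov  r0, r4 → r0=0xeb
epilogue: pop r7=0x88, sp=0xed
epilogue: pop r4=0xf9, sp=0xee
epilogue: pop r1=0x1f, sp=0xef
epilogue: pop r0=0x58, sp=0xf0
prologue pushed ['r0', 'r1', 'r4', 'r7'] at ['0xef', '0xee', '0xed', '0xec']

MEM = 0x1f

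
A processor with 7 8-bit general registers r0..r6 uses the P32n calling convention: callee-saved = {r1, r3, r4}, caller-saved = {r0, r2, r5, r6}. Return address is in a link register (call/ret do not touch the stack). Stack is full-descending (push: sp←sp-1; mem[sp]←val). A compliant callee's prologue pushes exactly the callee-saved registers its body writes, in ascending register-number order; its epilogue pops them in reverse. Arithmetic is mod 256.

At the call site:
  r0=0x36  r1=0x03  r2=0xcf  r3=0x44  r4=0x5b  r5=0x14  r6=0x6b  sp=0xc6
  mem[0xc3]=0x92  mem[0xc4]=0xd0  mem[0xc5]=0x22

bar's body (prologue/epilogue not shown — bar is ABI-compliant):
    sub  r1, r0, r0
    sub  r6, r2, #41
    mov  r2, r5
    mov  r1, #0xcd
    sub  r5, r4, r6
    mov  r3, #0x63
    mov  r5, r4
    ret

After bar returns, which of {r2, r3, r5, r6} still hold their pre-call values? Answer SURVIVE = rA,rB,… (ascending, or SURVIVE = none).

prologue: push r1 -> mem[0xc5]=0x03, sp=0xc5
prologue: push r3 -> mem[0xc4]=0x44, sp=0xc4
body[0] sub  r1, r0, r0 -> r1=0x00
body[1] sub  r6, r2, #41 -> r6=0xa6
body[2] mov  r2, r5 -> r2=0x14
body[3] mov  r1, #0xcd -> r1=0xcd
body[4] sub  r5, r4, r6 -> r5=0xb5
body[5] mov  r3, #0x63 -> r3=0x63
body[6] mov  r5, r4 -> r5=0x5b
epilogue: pop r3=0x44, sp=0xc5
epilogue: pop r1=0x03, sp=0xc6
r2: caller-saved, written=True
r3: callee-saved, written=True
r5: caller-saved, written=True
r6: caller-saved, written=True

SURVIVE = r3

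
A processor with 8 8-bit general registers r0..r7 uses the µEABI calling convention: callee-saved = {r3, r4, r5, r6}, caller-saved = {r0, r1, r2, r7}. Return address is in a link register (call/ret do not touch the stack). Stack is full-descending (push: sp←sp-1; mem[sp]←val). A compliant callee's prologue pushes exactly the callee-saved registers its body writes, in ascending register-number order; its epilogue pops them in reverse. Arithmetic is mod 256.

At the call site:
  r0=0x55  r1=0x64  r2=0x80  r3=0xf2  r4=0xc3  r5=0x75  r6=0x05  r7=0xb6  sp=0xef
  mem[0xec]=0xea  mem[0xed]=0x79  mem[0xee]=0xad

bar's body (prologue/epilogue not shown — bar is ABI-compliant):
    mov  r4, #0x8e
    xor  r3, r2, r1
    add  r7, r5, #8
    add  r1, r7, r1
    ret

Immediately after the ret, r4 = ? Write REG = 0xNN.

prologue: push r3 -> mem[0xee]=0xf2, sp=0xee
prologue: push r4 -> mem[0xed]=0xc3, sp=0xed
body[0] mov  r4, #0x8e -> r4=0x8e
body[1] xor  r3, r2, r1 -> r3=0xe4
body[2] add  r7, r5, #8 -> r7=0x7d
body[3] add  r1, r7, r1 -> r1=0xe1
epilogue: pop r4=0xc3, sp=0xee
epilogue: pop r3=0xf2, sp=0xef
r4 is callee-saved -> restored

REG = 0xc3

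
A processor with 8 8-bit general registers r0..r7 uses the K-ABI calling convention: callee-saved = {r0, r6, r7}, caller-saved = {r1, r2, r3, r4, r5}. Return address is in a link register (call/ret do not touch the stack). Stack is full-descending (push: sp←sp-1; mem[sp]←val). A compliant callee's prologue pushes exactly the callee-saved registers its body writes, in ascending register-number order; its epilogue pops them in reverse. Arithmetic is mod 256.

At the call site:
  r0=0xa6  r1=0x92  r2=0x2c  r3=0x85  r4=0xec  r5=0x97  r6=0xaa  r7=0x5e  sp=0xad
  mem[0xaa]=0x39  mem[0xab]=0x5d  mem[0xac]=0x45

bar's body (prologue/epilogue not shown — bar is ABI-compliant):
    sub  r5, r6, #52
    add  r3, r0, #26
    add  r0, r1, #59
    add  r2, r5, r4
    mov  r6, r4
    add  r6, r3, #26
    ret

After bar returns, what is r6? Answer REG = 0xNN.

prologue: push r0 -> mem[0xac]=0xa6, sp=0xac
prologue: push r6 -> mem[0xab]=0xaa, sp=0xab
body[0] sub  r5, r6, #52 -> r5=0x76
body[1] add  r3, r0, #26 -> r3=0xc0
body[2] add  r0, r1, #59 -> r0=0xcd
body[3] add  r2, r5, r4 -> r2=0x62
body[4] mov  r6, r4 -> r6=0xec
body[5] add  r6, r3, #26 -> r6=0xda
epilogue: pop r6=0xaa, sp=0xac
epilogue: pop r0=0xa6, sp=0xad
r6 is callee-saved -> restored

REG = 0xaa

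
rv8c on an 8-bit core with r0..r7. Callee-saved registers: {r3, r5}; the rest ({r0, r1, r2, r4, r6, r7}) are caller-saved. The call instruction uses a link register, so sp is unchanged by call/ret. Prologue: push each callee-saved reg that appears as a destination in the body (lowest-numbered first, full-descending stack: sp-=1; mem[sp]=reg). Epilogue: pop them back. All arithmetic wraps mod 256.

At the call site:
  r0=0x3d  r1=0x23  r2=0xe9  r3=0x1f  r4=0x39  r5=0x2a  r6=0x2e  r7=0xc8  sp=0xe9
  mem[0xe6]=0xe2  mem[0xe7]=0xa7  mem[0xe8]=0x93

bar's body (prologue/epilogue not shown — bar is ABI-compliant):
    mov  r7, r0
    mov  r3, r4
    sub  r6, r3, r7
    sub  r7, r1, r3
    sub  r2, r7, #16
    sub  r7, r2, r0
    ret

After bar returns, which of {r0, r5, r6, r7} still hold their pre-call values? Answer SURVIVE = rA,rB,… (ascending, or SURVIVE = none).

SURVIVE = r0,r5

prologue: push r3 -> mem[0xe8]=0x1f, sp=0xe8
body[0] mov  r7, r0 -> r7=0x3d
body[1] mov  r3, r4 -> r3=0x39
body[2] sub  r6, r3, r7 -> r6=0xfc
body[3] sub  r7, r1, r3 -> r7=0xea
body[4] sub  r2, r7, #16 -> r2=0xda
body[5] sub  r7, r2, r0 -> r7=0x9d
epilogue: pop r3=0x1f, sp=0xe9
r0: caller-saved, written=False
r5: callee-saved, written=False
r6: caller-saved, written=True
r7: caller-saved, written=True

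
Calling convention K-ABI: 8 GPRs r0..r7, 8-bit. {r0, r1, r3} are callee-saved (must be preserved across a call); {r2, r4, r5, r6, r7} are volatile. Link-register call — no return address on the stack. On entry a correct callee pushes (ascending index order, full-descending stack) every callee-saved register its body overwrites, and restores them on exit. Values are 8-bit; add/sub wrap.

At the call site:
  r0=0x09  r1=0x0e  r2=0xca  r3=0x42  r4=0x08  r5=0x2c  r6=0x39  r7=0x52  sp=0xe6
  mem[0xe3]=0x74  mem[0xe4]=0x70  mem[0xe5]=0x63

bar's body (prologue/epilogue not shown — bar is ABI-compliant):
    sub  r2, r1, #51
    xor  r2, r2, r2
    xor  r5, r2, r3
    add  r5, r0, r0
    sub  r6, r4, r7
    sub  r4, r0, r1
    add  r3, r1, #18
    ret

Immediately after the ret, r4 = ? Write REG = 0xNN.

REG = 0xfb

prologue: push r3 -> mem[0xe5]=0x42, sp=0xe5
body[0] sub  r2, r1, #51 -> r2=0xdb
body[1] xor  r2, r2, r2 -> r2=0x00
body[2] xor  r5, r2, r3 -> r5=0x42
body[3] add  r5, r0, r0 -> r5=0x12
body[4] sub  r6, r4, r7 -> r6=0xb6
body[5] sub  r4, r0, r1 -> r4=0xfb
body[6] add  r3, r1, #18 -> r3=0x20
epilogue: pop r3=0x42, sp=0xe6
r4 is caller-saved -> body value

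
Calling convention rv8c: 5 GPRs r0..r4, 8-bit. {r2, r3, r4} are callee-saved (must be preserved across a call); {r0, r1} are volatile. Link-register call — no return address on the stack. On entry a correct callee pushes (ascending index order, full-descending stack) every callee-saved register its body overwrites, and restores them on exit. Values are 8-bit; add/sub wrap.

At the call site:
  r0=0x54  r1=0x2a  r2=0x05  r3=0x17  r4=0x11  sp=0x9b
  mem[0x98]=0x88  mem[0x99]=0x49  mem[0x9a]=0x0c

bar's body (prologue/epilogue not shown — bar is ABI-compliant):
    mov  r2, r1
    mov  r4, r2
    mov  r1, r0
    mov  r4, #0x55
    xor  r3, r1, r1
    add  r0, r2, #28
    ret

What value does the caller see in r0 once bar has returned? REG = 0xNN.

REG = 0x46

prologue: push r2 → mem[0x9a]=0x05, sp=0x9a
prologue: push r3 → mem[0x99]=0x17, sp=0x99
prologue: push r4 → mem[0x98]=0x11, sp=0x98
body[0] mov  r2, r1 → r2=0x2a
body[1] mov  r4, r2 → r4=0x2a
body[2] mov  r1, r0 → r1=0x54
body[3] mov  r4, #0x55 → r4=0x55
body[4] xor  r3, r1, r1 → r3=0x00
body[5] add  r0, r2, #28 → r0=0x46
epilogue: pop r4=0x11, sp=0x99
epilogue: pop r3=0x17, sp=0x9a
epilogue: pop r2=0x05, sp=0x9b
r0 is caller-saved → body value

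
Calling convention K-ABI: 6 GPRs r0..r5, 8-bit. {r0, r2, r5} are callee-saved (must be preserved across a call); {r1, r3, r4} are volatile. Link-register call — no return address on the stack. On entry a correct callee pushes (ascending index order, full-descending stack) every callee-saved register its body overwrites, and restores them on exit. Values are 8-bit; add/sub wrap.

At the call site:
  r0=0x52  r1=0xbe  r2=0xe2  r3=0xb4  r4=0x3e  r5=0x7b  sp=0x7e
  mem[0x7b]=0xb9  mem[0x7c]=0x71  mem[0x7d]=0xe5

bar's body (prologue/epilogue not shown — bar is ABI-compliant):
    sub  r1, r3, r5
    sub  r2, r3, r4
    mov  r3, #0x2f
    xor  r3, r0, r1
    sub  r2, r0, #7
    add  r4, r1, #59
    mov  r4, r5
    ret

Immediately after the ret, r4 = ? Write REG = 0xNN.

prologue: push r2 -> mem[0x7d]=0xe2, sp=0x7d
body[0] sub  r1, r3, r5 -> r1=0x39
body[1] sub  r2, r3, r4 -> r2=0x76
body[2] mov  r3, #0x2f -> r3=0x2f
body[3] xor  r3, r0, r1 -> r3=0x6b
body[4] sub  r2, r0, #7 -> r2=0x4b
body[5] add  r4, r1, #59 -> r4=0x74
body[6] mov  r4, r5 -> r4=0x7b
epilogue: pop r2=0xe2, sp=0x7e
r4 is caller-saved -> body value

REG = 0x7b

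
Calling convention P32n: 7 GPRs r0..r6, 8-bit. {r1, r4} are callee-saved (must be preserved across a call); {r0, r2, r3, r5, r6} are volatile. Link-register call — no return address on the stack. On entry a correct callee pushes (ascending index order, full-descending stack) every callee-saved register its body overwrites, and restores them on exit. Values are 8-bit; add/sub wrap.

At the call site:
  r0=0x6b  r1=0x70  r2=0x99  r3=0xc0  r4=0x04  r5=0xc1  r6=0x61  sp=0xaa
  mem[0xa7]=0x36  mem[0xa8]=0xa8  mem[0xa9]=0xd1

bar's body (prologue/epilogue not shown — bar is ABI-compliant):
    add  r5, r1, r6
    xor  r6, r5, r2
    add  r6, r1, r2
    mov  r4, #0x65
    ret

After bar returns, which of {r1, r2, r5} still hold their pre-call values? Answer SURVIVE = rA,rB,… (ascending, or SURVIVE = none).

SURVIVE = r1,r2

prologue: push r4 -> mem[0xa9]=0x04, sp=0xa9
body[0] add  r5, r1, r6 -> r5=0xd1
body[1] xor  r6, r5, r2 -> r6=0x48
body[2] add  r6, r1, r2 -> r6=0x09
body[3] mov  r4, #0x65 -> r4=0x65
epilogue: pop r4=0x04, sp=0xaa
r1: callee-saved, written=False
r2: caller-saved, written=False
r5: caller-saved, written=True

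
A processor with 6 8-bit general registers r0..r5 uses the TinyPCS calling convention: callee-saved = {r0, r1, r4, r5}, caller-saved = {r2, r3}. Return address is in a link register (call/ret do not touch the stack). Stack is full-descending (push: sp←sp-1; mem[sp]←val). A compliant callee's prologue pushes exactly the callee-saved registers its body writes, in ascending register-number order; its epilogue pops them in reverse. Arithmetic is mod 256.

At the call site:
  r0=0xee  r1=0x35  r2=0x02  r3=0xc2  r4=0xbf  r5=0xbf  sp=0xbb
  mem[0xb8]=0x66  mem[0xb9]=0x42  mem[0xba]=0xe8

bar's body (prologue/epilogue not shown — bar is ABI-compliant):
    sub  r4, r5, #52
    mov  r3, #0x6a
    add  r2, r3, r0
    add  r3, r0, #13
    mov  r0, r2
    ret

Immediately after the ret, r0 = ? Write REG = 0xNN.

REG = 0xee

prologue: push r0 → mem[0xba]=0xee, sp=0xba
prologue: push r4 → mem[0xb9]=0xbf, sp=0xb9
body[0] sub  r4, r5, #52 → r4=0x8b
body[1] mov  r3, #0x6a → r3=0x6a
body[2] add  r2, r3, r0 → r2=0x58
body[3] add  r3, r0, #13 → r3=0xfb
body[4] mov  r0, r2 → r0=0x58
epilogue: pop r4=0xbf, sp=0xba
epilogue: pop r0=0xee, sp=0xbb
r0 is callee-saved → restored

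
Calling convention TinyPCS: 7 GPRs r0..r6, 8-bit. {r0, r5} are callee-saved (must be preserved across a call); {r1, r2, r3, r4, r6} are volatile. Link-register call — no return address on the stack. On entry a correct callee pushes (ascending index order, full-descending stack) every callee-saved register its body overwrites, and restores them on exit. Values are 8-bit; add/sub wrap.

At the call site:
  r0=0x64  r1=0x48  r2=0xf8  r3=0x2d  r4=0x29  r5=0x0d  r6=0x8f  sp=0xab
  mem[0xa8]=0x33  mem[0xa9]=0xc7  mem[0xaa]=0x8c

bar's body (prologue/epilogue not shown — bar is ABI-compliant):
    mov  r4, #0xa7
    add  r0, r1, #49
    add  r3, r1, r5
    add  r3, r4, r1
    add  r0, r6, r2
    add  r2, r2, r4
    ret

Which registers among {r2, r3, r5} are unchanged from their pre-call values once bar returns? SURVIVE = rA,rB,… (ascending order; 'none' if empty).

SURVIVE = r5

prologue: push r0 -> mem[0xaa]=0x64, sp=0xaa
body[0] mov  r4, #0xa7 -> r4=0xa7
body[1] add  r0, r1, #49 -> r0=0x79
body[2] add  r3, r1, r5 -> r3=0x55
body[3] add  r3, r4, r1 -> r3=0xef
body[4] add  r0, r6, r2 -> r0=0x87
body[5] add  r2, r2, r4 -> r2=0x9f
epilogue: pop r0=0x64, sp=0xab
r2: caller-saved, written=True
r3: caller-saved, written=True
r5: callee-saved, written=False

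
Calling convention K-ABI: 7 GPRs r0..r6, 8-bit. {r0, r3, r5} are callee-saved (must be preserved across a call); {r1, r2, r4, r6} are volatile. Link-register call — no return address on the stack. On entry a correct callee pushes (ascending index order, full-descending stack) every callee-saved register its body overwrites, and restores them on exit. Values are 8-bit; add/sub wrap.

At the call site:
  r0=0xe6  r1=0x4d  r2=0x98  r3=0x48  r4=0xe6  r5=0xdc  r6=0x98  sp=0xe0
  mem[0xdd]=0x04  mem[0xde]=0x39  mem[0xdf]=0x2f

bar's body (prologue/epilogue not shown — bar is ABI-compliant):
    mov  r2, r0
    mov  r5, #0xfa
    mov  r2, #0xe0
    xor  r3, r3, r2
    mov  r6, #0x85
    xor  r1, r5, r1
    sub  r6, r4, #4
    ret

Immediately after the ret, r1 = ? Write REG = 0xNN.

REG = 0xb7

prologue: push r3 → mem[0xdf]=0x48, sp=0xdf
prologue: push r5 → mem[0xde]=0xdc, sp=0xde
body[0] mov  r2, r0 → r2=0xe6
body[1] mov  r5, #0xfa → r5=0xfa
body[2] mov  r2, #0xe0 → r2=0xe0
body[3] xor  r3, r3, r2 → r3=0xa8
body[4] mov  r6, #0x85 → r6=0x85
body[5] xor  r1, r5, r1 → r1=0xb7
body[6] sub  r6, r4, #4 → r6=0xe2
epilogue: pop r5=0xdc, sp=0xdf
epilogue: pop r3=0x48, sp=0xe0
r1 is caller-saved → body value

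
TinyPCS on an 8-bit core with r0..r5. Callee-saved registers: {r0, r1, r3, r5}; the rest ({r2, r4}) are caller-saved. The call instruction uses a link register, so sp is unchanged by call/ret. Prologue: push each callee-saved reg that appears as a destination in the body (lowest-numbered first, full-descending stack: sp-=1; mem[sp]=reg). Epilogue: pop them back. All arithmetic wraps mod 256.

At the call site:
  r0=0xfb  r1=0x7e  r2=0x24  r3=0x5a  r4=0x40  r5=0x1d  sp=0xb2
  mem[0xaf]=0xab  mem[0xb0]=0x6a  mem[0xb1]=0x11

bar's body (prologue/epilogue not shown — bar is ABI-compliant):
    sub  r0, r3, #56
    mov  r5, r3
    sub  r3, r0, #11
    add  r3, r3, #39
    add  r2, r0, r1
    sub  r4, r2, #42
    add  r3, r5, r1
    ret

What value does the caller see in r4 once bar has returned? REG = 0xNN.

prologue: push r0 → mem[0xb1]=0xfb, sp=0xb1
prologue: push r3 → mem[0xb0]=0x5a, sp=0xb0
prologue: push r5 → mem[0xaf]=0x1d, sp=0xaf
body[0] sub  r0, r3, #56 → r0=0x22
body[1] mov  r5, r3 → r5=0x5a
body[2] sub  r3, r0, #11 → r3=0x17
body[3] add  r3, r3, #39 → r3=0x3e
body[4] add  r2, r0, r1 → r2=0xa0
body[5] sub  r4, r2, #42 → r4=0x76
body[6] add  r3, r5, r1 → r3=0xd8
epilogue: pop r5=0x1d, sp=0xb0
epilogue: pop r3=0x5a, sp=0xb1
epilogue: pop r0=0xfb, sp=0xb2
r4 is caller-saved → body value

REG = 0x76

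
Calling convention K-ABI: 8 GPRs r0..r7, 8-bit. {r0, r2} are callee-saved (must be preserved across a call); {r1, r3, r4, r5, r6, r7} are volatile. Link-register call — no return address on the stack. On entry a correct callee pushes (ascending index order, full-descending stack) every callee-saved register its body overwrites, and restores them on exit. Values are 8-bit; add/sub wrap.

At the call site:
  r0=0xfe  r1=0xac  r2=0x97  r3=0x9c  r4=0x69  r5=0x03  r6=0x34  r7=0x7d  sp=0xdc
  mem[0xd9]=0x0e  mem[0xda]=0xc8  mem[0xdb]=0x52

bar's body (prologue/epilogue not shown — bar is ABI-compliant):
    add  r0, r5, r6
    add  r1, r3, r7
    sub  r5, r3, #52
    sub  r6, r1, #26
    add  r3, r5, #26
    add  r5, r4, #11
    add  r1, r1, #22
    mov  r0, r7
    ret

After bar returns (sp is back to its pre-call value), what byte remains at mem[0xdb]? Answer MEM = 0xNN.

prologue: push r0 → mem[0xdb]=0xfe, sp=0xdb
body[0] add  r0, r5, r6 → r0=0x37
body[1] add  r1, r3, r7 → r1=0x19
body[2] sub  r5, r3, #52 → r5=0x68
body[3] sub  r6, r1, #26 → r6=0xff
body[4] add  r3, r5, #26 → r3=0x82
body[5] add  r5, r4, #11 → r5=0x74
body[6] add  r1, r1, #22 → r1=0x2f
body[7] mov  r0, r7 → r0=0x7d
epilogue: pop r0=0xfe, sp=0xdc
prologue pushed ['r0'] at ['0xdb']

MEM = 0xfe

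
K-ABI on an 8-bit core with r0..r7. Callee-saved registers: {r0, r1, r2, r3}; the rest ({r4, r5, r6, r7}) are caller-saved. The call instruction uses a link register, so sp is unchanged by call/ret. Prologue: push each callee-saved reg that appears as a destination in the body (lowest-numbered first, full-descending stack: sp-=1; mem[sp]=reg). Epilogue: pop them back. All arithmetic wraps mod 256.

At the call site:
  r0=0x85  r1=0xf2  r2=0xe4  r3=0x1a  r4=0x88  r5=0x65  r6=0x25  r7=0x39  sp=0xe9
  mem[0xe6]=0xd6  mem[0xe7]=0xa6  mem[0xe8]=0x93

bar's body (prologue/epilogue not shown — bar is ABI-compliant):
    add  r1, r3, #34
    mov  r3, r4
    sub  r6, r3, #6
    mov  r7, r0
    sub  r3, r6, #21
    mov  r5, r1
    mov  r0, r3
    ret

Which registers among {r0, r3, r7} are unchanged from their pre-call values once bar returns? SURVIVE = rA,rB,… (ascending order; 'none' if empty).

prologue: push r0 -> mem[0xe8]=0x85, sp=0xe8
prologue: push r1 -> mem[0xe7]=0xf2, sp=0xe7
prologue: push r3 -> mem[0xe6]=0x1a, sp=0xe6
body[0] add  r1, r3, #34 -> r1=0x3c
body[1] mov  r3, r4 -> r3=0x88
body[2] sub  r6, r3, #6 -> r6=0x82
body[3] mov  r7, r0 -> r7=0x85
body[4] sub  r3, r6, #21 -> r3=0x6d
body[5] mov  r5, r1 -> r5=0x3c
body[6] mov  r0, r3 -> r0=0x6d
epilogue: pop r3=0x1a, sp=0xe7
epilogue: pop r1=0xf2, sp=0xe8
epilogue: pop r0=0x85, sp=0xe9
r0: callee-saved, written=True
r3: callee-saved, written=True
r7: caller-saved, written=True

SURVIVE = r0,r3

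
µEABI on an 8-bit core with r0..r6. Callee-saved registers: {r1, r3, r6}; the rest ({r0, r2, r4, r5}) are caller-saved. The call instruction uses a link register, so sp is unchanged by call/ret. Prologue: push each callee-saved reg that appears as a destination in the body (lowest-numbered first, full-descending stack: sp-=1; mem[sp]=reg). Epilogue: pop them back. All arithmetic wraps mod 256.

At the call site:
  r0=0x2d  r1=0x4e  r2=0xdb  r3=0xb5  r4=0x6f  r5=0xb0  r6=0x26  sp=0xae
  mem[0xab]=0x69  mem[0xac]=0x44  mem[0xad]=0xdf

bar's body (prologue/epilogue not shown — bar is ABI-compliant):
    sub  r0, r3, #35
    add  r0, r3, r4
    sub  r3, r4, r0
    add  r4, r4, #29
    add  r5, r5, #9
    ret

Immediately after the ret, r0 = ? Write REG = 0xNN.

prologue: push r3 -> mem[0xad]=0xb5, sp=0xad
body[0] sub  r0, r3, #35 -> r0=0x92
body[1] add  r0, r3, r4 -> r0=0x24
body[2] sub  r3, r4, r0 -> r3=0x4b
body[3] add  r4, r4, #29 -> r4=0x8c
body[4] add  r5, r5, #9 -> r5=0xb9
epilogue: pop r3=0xb5, sp=0xae
r0 is caller-saved -> body value

REG = 0x24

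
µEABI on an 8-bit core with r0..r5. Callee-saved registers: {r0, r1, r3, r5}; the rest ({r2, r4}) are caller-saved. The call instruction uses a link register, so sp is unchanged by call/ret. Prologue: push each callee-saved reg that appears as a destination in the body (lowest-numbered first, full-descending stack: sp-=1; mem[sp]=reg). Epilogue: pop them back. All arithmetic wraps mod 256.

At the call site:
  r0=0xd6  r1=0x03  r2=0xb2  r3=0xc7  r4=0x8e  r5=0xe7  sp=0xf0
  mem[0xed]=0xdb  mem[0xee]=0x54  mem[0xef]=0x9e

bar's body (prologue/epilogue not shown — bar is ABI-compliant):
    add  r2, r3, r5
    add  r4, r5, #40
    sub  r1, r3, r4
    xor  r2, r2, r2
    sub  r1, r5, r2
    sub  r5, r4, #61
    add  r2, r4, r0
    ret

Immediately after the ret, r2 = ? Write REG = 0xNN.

prologue: push r1 → mem[0xef]=0x03, sp=0xef
prologue: push r5 → mem[0xee]=0xe7, sp=0xee
body[0] add  r2, r3, r5 → r2=0xae
body[1] add  r4, r5, #40 → r4=0x0f
body[2] sub  r1, r3, r4 → r1=0xb8
body[3] xor  r2, r2, r2 → r2=0x00
body[4] sub  r1, r5, r2 → r1=0xe7
body[5] sub  r5, r4, #61 → r5=0xd2
body[6] add  r2, r4, r0 → r2=0xe5
epilogue: pop r5=0xe7, sp=0xef
epilogue: pop r1=0x03, sp=0xf0
r2 is caller-saved → body value

REG = 0xe5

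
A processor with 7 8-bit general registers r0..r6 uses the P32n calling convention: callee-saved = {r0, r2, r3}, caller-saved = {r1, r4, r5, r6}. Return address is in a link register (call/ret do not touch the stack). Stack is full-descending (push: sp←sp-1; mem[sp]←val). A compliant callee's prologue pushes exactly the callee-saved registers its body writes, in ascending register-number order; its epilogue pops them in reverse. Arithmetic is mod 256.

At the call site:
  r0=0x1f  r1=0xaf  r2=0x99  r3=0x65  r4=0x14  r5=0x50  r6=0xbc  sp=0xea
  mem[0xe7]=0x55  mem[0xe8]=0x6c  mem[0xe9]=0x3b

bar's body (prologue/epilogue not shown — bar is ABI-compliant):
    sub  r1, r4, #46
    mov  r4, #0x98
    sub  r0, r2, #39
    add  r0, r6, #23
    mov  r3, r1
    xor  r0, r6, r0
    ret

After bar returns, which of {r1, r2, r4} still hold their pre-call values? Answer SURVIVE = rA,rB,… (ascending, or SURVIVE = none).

SURVIVE = r2

prologue: push r0 → mem[0xe9]=0x1f, sp=0xe9
prologue: push r3 → mem[0xe8]=0x65, sp=0xe8
body[0] sub  r1, r4, #46 → r1=0xe6
body[1] mov  r4, #0x98 → r4=0x98
body[2] sub  r0, r2, #39 → r0=0x72
body[3] add  r0, r6, #23 → r0=0xd3
body[4] mov  r3, r1 → r3=0xe6
body[5] xor  r0, r6, r0 → r0=0x6f
epilogue: pop r3=0x65, sp=0xe9
epilogue: pop r0=0x1f, sp=0xea
r1: caller-saved, written=True
r2: callee-saved, written=False
r4: caller-saved, written=True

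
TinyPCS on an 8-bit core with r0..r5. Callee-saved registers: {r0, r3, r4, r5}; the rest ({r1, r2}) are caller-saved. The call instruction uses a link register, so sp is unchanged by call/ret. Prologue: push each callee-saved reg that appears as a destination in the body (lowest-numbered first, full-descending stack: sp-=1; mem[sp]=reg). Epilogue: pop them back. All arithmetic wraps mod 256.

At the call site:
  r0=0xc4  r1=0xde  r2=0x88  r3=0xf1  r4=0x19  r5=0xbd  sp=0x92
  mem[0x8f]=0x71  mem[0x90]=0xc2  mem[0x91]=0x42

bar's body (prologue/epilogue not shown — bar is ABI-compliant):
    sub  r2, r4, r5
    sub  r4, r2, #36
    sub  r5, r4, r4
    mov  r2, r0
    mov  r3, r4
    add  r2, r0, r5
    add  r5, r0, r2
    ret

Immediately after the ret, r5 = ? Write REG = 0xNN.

REG = 0xbd

prologue: push r3 -> mem[0x91]=0xf1, sp=0x91
prologue: push r4 -> mem[0x90]=0x19, sp=0x90
prologue: push r5 -> mem[0x8f]=0xbd, sp=0x8f
body[0] sub  r2, r4, r5 -> r2=0x5c
body[1] sub  r4, r2, #36 -> r4=0x38
body[2] sub  r5, r4, r4 -> r5=0x00
body[3] mov  r2, r0 -> r2=0xc4
body[4] mov  r3, r4 -> r3=0x38
body[5] add  r2, r0, r5 -> r2=0xc4
body[6] add  r5, r0, r2 -> r5=0x88
epilogue: pop r5=0xbd, sp=0x90
epilogue: pop r4=0x19, sp=0x91
epilogue: pop r3=0xf1, sp=0x92
r5 is callee-saved -> restored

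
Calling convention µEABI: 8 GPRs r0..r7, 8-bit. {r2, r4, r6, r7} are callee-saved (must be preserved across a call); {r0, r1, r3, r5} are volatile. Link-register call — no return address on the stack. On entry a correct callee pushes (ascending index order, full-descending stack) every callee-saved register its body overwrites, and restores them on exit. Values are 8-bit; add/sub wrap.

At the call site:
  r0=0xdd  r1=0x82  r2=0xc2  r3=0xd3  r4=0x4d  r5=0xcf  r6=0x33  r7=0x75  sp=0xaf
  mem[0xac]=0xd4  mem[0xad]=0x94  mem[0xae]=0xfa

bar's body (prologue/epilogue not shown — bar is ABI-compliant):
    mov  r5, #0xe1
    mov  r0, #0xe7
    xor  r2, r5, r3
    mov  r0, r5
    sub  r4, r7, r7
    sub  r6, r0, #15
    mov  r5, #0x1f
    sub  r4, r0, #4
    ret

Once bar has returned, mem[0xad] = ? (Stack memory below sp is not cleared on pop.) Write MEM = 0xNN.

MEM = 0x4d

prologue: push r2 -> mem[0xae]=0xc2, sp=0xae
prologue: push r4 -> mem[0xad]=0x4d, sp=0xad
prologue: push r6 -> mem[0xac]=0x33, sp=0xac
body[0] mov  r5, #0xe1 -> r5=0xe1
body[1] mov  r0, #0xe7 -> r0=0xe7
body[2] xor  r2, r5, r3 -> r2=0x32
body[3] mov  r0, r5 -> r0=0xe1
body[4] sub  r4, r7, r7 -> r4=0x00
body[5] sub  r6, r0, #15 -> r6=0xd2
body[6] mov  r5, #0x1f -> r5=0x1f
body[7] sub  r4, r0, #4 -> r4=0xdd
epilogue: pop r6=0x33, sp=0xad
epilogue: pop r4=0x4d, sp=0xae
epilogue: pop r2=0xc2, sp=0xaf
prologue pushed ['r2', 'r4', 'r6'] at ['0xae', '0xad', '0xac']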